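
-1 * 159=-159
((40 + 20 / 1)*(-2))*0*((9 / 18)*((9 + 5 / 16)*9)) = 0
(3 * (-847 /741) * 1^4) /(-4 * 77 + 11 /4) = 308 /27417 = 0.01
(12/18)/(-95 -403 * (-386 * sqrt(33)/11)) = 2090/217784324451 + 311116 * sqrt(33)/217784324451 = 0.00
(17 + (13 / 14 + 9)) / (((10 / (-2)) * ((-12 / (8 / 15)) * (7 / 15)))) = 0.51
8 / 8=1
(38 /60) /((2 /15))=19 /4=4.75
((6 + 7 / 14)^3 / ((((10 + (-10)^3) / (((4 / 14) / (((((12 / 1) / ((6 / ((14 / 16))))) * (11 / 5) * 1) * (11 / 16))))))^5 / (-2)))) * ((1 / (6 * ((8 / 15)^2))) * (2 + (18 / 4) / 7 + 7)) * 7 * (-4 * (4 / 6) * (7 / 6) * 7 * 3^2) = -0.00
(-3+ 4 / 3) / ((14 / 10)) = -25 / 21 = -1.19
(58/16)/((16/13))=377/128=2.95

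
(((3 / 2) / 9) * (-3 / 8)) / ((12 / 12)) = -1 / 16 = -0.06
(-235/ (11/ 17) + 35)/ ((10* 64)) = -361/ 704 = -0.51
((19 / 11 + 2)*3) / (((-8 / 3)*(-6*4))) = 0.17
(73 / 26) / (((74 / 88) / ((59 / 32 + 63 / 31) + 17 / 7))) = 35154537 / 1670032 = 21.05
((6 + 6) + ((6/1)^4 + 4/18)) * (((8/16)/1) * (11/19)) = 64757/171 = 378.70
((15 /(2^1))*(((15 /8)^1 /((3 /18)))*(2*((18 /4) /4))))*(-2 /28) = -6075 /448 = -13.56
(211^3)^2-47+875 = 88245939633589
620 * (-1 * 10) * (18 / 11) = -10145.45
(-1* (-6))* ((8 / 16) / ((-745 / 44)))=-132 / 745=-0.18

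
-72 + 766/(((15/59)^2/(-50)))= -592615.56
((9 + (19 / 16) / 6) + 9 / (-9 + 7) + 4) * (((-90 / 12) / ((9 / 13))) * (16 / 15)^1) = -10855 / 108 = -100.51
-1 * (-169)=169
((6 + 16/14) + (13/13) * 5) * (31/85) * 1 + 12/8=83/14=5.93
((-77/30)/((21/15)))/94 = -11/564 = -0.02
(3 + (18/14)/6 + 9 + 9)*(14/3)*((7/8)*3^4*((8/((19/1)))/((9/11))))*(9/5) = 617463/95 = 6499.61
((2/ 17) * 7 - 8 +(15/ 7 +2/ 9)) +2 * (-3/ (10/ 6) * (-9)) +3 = 30.59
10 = 10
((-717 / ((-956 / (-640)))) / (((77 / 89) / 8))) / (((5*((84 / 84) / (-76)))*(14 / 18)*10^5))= 1461024 / 1684375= 0.87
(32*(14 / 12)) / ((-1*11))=-112 / 33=-3.39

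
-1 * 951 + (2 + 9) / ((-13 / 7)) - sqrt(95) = -12440 / 13 - sqrt(95) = -966.67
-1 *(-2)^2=-4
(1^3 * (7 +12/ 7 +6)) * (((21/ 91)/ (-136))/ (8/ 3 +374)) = -927/ 13984880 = -0.00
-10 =-10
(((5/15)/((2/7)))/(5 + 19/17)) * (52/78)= 119/936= 0.13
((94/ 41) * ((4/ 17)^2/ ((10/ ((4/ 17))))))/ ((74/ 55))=16544/ 7453021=0.00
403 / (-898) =-403 / 898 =-0.45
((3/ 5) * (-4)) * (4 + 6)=-24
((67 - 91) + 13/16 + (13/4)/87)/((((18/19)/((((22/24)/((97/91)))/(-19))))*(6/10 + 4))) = 161286125/670799232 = 0.24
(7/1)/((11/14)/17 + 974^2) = 1666/225784899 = 0.00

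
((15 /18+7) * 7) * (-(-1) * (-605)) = -199045 /6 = -33174.17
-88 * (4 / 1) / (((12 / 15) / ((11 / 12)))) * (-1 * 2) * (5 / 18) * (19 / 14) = 304.10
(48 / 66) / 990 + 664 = 3615484 / 5445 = 664.00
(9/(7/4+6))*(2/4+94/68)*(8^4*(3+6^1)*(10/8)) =53084160/527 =100728.96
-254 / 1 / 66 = -127 / 33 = -3.85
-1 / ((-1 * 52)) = 1 / 52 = 0.02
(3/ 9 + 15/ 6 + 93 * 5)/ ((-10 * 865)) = -0.05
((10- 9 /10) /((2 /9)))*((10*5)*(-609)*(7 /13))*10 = -6714225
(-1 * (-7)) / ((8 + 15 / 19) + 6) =133 / 281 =0.47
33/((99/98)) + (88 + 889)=3029/3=1009.67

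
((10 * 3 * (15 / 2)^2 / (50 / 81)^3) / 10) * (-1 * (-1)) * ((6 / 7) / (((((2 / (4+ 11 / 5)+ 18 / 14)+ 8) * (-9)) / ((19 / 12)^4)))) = -79518355533 / 1779200000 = -44.69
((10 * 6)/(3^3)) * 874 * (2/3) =34960/27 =1294.81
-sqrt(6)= -2.45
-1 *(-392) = 392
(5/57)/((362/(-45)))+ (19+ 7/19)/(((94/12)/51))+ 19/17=699071761/5495522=127.21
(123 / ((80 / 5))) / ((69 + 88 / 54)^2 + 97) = 89667 / 59317792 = 0.00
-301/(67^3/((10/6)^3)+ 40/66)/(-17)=1241625/4555699661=0.00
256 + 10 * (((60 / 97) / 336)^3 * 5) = 2564479708213 / 10017498848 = 256.00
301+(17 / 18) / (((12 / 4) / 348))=3695 / 9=410.56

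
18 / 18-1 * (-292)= 293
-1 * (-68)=68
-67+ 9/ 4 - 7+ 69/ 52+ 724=16993/ 26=653.58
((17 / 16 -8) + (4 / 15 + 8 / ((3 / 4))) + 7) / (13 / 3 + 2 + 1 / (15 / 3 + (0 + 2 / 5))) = 23751 / 14080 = 1.69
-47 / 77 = -0.61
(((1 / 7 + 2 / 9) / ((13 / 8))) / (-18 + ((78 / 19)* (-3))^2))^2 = 1103036944 / 390522850245801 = 0.00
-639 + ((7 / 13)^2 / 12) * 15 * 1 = -431719 / 676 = -638.64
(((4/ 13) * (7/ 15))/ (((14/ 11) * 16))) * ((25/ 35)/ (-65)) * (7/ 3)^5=-26411/ 4928040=-0.01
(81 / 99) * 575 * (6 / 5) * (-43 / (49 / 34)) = -9079020 / 539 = -16844.19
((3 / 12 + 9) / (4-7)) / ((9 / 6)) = -37 / 18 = -2.06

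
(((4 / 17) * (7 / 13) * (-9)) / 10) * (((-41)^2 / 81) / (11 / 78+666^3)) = -47068 / 5875671010245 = -0.00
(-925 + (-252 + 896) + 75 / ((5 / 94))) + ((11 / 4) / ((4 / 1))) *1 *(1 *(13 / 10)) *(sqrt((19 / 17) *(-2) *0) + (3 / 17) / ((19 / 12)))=14587967 / 12920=1129.10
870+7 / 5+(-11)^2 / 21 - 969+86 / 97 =-926341 / 10185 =-90.95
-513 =-513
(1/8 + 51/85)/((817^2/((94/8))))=1363/106798240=0.00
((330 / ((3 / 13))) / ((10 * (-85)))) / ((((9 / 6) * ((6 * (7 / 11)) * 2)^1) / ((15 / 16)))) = -1573 / 11424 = -0.14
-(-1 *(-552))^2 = -304704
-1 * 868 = -868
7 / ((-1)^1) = -7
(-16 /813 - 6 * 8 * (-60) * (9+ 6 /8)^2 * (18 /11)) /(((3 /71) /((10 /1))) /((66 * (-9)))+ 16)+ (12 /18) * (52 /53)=2713823627324296 /96919182831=28000.89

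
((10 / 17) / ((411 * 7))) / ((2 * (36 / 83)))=0.00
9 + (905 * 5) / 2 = 4543 / 2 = 2271.50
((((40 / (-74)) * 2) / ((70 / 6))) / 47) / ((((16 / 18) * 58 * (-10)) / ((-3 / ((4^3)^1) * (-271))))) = 21951 / 451861760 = 0.00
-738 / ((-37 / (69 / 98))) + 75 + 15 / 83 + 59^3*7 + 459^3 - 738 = 14767946344009 / 150479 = 98139583.22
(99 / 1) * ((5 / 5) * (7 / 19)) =693 / 19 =36.47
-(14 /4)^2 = -49 /4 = -12.25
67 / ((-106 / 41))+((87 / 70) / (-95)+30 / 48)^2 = -957791801363 / 37500680000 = -25.54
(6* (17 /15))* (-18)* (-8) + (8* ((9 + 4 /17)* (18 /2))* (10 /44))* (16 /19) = 1106.46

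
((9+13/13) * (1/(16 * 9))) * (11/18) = 55/1296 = 0.04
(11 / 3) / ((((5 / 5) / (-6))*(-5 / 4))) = 17.60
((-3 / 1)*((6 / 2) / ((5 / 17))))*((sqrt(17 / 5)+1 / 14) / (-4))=153 / 280+153*sqrt(85) / 100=14.65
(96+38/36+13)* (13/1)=25753/18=1430.72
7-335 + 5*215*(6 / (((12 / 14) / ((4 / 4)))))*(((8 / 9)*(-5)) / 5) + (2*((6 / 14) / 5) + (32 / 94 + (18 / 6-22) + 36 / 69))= -2395473751 / 340515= -7034.86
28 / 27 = 1.04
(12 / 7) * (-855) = -10260 / 7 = -1465.71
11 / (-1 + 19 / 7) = 77 / 12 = 6.42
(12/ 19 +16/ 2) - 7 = 31/ 19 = 1.63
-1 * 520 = -520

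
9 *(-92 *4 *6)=-19872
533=533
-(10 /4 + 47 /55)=-369 /110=-3.35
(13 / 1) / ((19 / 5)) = 65 / 19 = 3.42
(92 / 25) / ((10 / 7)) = 322 / 125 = 2.58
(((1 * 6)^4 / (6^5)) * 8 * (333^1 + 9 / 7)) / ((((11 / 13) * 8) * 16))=2535 / 616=4.12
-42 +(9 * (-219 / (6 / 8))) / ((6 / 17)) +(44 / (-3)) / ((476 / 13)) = -2673359 / 357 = -7488.40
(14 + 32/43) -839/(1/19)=-684829/43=-15926.26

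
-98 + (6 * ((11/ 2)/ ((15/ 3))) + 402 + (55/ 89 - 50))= 116242/ 445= 261.22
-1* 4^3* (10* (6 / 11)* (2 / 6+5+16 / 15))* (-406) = 9977856 / 11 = 907077.82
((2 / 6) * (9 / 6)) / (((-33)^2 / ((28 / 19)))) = 14 / 20691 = 0.00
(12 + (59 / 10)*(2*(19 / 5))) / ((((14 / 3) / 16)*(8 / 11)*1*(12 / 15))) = 6699 / 20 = 334.95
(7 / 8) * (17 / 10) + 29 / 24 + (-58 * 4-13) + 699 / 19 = -937147 / 4560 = -205.51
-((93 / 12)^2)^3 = -887503681 / 4096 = -216675.70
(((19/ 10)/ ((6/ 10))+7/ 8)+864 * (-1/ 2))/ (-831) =10271/ 19944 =0.51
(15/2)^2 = 56.25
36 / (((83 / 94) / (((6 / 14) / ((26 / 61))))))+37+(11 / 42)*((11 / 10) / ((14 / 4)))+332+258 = 1059657629 / 1586130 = 668.08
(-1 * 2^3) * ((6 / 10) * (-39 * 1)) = 936 / 5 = 187.20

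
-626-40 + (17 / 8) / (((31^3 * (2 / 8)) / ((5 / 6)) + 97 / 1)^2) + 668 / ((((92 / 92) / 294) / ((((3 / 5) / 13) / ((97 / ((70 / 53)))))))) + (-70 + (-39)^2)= 991051426651524987 / 1090962864511234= 908.42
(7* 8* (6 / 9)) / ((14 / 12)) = 32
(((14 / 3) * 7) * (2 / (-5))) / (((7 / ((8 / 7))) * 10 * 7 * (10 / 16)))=-128 / 2625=-0.05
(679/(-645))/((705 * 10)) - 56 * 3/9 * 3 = -254646679/4547250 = -56.00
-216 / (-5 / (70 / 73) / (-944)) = -2854656 / 73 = -39104.88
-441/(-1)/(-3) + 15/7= -1014/7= -144.86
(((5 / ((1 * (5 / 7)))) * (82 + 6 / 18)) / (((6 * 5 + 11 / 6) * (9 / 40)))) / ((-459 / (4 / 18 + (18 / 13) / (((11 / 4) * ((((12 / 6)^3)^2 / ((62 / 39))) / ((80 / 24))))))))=-46980920 / 1015470027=-0.05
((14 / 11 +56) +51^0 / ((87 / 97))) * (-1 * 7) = -391139 / 957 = -408.71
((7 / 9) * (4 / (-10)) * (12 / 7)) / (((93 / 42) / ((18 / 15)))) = -224 / 775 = -0.29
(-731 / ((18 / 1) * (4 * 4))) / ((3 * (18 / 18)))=-731 / 864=-0.85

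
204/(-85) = -12/5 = -2.40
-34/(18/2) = -34/9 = -3.78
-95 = -95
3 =3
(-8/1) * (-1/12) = 2/3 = 0.67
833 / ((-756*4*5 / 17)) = -2023 / 2160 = -0.94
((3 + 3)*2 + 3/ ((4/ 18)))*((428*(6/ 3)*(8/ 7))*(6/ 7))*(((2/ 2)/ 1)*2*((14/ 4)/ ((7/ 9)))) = 9429696/ 49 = 192442.78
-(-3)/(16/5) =15/16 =0.94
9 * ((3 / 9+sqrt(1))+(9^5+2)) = 531471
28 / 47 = 0.60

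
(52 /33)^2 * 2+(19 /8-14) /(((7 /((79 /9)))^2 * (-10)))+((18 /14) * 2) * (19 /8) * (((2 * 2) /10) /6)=7.20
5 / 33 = 0.15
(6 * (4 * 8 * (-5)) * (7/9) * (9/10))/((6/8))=-896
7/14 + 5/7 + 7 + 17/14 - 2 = 52/7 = 7.43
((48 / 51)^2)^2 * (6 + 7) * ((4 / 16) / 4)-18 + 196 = 14919986 / 83521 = 178.64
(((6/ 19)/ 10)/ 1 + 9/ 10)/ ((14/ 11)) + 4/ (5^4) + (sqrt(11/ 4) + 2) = sqrt(11)/ 2 + 910503/ 332500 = 4.40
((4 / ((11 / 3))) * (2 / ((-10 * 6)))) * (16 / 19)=-32 / 1045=-0.03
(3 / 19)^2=9 / 361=0.02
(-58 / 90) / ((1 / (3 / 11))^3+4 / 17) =-1479 / 113675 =-0.01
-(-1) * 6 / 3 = 2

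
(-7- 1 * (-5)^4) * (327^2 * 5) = -337895640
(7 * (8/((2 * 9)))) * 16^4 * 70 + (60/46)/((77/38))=227485952020/15939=14272285.09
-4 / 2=-2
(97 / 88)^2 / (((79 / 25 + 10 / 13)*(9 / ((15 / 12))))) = 0.04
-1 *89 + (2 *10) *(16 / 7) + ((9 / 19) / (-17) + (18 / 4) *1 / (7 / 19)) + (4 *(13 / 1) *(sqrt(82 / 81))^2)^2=81294949321 / 29668842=2740.08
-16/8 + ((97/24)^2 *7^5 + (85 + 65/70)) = 1107297841/4032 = 274627.44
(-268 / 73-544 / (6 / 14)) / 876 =-69697 / 47961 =-1.45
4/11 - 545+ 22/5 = -540.24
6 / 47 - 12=-558 / 47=-11.87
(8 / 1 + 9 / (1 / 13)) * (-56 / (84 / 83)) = -20750 / 3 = -6916.67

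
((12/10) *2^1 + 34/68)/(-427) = -29/4270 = -0.01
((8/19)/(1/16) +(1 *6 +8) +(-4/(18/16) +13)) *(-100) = -3018.13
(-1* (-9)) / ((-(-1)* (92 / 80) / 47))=8460 / 23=367.83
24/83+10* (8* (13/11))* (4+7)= 86344/83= 1040.29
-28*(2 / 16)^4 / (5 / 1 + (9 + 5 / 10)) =-7 / 14848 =-0.00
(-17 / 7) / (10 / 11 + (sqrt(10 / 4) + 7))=-32538 / 101731 + 2057 * sqrt(10) / 101731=-0.26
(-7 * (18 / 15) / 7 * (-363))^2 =4743684 / 25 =189747.36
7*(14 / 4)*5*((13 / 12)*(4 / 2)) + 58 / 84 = 266.11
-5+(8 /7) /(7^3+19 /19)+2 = -902 /301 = -3.00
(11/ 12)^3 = 0.77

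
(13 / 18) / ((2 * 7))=13 / 252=0.05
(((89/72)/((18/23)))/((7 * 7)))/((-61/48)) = -2047/80703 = -0.03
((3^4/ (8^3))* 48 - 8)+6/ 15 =-1/ 160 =-0.01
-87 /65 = -1.34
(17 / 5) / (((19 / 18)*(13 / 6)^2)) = 11016 / 16055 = 0.69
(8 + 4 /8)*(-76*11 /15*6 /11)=-1292 /5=-258.40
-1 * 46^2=-2116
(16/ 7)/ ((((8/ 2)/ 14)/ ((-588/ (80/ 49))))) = -14406/ 5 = -2881.20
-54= -54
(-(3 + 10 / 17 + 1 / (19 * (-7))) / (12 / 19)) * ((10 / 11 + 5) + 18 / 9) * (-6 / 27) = 10672 / 1071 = 9.96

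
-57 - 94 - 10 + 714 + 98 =651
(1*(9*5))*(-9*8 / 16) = -405 / 2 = -202.50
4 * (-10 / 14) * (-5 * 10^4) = 1000000 / 7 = 142857.14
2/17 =0.12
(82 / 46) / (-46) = -41 / 1058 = -0.04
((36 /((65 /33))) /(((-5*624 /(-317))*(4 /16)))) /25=31383 /105625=0.30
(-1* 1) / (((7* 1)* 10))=-0.01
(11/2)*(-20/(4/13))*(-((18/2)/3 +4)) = 5005/2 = 2502.50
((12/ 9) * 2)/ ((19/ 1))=8/ 57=0.14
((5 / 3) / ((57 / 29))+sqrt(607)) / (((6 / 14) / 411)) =139055 / 171+959 * sqrt(607) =24440.42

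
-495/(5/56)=-5544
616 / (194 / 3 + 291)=168 / 97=1.73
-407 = -407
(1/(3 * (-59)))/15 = -1/2655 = -0.00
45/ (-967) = -0.05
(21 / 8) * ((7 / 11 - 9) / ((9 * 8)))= -161 / 528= -0.30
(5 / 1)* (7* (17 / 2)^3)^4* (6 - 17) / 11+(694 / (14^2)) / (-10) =-1713623089696104152553 / 1003520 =-1707612294419746.64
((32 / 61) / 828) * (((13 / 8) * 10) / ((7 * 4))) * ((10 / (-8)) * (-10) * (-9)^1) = -1625 / 39284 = -0.04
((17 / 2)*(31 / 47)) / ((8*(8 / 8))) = 527 / 752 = 0.70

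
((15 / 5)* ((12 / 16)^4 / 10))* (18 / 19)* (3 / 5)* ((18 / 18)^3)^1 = 6561 / 121600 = 0.05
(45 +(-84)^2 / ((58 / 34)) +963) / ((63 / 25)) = 59200 / 29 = 2041.38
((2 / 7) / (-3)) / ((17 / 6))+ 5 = 591 / 119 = 4.97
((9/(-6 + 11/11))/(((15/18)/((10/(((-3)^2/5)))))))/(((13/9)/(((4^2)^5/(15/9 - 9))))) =169869312/143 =1187897.29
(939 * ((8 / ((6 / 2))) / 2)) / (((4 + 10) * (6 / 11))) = 3443 / 21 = 163.95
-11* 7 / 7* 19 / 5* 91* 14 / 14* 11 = -209209 / 5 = -41841.80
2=2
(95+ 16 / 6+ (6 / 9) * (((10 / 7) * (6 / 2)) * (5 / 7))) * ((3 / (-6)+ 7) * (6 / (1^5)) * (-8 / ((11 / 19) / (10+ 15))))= -724055800 / 539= -1343331.73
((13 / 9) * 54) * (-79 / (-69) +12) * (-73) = -1721486 / 23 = -74847.22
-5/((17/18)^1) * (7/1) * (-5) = 3150/17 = 185.29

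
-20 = -20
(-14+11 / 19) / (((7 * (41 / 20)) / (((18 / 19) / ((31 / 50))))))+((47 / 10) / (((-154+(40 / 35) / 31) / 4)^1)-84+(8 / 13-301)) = -103533850423908 / 268267014925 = -385.94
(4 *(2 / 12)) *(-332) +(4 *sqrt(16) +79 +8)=-355 / 3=-118.33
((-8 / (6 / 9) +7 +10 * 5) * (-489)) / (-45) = 489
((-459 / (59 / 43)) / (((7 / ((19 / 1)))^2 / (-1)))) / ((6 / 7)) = 2375019 / 826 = 2875.33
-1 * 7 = -7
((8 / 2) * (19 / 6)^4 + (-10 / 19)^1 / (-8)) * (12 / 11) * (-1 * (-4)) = 9906016 / 5643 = 1755.45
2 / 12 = 1 / 6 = 0.17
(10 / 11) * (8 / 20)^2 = 0.15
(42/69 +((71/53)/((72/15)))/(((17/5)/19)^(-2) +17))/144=10894243/2552995584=0.00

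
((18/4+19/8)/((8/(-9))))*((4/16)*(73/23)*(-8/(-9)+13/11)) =-12.71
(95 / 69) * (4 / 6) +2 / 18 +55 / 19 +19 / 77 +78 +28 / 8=17296355 / 201894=85.67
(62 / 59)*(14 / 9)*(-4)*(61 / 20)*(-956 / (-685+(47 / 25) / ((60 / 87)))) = -27.94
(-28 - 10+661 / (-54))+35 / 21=-2623 / 54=-48.57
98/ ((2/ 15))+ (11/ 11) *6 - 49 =692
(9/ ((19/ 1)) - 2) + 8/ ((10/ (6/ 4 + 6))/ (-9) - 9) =-593/ 247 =-2.40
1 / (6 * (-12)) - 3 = -217 / 72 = -3.01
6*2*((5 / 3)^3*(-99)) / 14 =-2750 / 7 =-392.86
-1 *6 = -6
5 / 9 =0.56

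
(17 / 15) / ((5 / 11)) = 2.49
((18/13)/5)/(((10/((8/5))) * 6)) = 0.01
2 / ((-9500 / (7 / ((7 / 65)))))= -13 / 950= -0.01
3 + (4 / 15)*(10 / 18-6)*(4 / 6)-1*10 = -3227 / 405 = -7.97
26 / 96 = 13 / 48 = 0.27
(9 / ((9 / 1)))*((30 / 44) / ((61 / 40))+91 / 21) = 9623 / 2013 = 4.78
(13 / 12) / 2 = 13 / 24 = 0.54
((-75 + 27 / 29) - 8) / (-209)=2380 / 6061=0.39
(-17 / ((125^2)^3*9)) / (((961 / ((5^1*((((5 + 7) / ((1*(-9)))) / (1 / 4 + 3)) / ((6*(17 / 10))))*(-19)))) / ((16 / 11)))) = -4864 / 1698495941162109375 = -0.00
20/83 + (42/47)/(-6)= 359/3901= 0.09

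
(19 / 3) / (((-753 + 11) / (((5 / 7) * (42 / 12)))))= -95 / 4452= -0.02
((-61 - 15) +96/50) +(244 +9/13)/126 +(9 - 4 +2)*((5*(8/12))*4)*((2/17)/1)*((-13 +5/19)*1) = -211.99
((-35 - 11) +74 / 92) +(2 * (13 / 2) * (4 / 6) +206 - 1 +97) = 36635 / 138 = 265.47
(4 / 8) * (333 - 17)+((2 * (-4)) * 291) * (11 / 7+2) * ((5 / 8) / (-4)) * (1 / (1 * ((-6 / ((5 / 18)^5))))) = 157.64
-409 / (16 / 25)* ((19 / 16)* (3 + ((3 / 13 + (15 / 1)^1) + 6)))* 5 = -305983125 / 3328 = -91942.04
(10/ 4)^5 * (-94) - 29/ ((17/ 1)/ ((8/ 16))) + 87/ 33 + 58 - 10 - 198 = -27909089/ 2992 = -9327.90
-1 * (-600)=600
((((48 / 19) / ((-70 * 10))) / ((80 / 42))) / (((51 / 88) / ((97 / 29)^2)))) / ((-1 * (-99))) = -0.00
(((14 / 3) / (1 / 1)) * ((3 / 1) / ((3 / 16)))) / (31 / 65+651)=7280 / 63519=0.11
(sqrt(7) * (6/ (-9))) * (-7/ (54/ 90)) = 70 * sqrt(7)/ 9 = 20.58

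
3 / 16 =0.19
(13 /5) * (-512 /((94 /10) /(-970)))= 6456320 /47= 137368.51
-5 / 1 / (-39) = 5 / 39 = 0.13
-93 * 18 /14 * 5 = -4185 /7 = -597.86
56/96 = 7/12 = 0.58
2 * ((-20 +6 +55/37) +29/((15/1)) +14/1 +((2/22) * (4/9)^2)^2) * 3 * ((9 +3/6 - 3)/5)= 6530022278/244779975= 26.68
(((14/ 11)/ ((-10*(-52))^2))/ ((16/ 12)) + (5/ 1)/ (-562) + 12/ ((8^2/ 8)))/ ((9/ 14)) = 17447871707/ 7522257600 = 2.32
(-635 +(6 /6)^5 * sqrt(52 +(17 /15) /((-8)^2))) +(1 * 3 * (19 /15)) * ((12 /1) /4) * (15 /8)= -4909 /8 +sqrt(749055) /120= -606.41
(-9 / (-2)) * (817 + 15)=3744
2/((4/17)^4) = 83521/128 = 652.51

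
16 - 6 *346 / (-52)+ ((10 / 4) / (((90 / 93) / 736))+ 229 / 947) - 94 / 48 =192597213 / 98488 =1955.54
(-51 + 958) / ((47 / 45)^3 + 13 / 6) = 165300750 / 602521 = 274.35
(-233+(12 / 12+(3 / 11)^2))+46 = -22497 / 121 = -185.93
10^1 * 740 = 7400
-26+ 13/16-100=-2003/16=-125.19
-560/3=-186.67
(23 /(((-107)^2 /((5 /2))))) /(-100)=-0.00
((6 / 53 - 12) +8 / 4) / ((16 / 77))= -10087 / 212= -47.58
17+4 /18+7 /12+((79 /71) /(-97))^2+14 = 54308455181 /1707507684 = 31.81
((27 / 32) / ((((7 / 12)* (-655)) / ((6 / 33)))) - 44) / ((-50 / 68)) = 59.84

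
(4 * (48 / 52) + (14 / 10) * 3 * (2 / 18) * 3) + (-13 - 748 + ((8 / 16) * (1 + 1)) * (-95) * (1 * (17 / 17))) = -55309 / 65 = -850.91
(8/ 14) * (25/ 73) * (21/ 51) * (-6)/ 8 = -75/ 1241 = -0.06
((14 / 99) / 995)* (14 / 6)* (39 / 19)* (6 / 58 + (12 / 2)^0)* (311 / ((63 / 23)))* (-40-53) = -1291431232 / 162828765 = -7.93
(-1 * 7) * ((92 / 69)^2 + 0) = -112 / 9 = -12.44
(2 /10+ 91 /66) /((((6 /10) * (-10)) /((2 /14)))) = -521 /13860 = -0.04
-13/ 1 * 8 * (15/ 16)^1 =-97.50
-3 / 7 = -0.43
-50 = -50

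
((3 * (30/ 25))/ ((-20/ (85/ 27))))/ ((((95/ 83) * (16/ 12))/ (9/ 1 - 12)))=4233/ 3800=1.11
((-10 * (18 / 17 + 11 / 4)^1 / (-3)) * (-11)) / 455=-407 / 1326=-0.31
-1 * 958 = -958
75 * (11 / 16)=825 / 16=51.56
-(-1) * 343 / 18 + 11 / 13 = 4657 / 234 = 19.90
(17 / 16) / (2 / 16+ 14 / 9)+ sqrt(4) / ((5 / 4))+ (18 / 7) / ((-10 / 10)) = -2873 / 8470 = -0.34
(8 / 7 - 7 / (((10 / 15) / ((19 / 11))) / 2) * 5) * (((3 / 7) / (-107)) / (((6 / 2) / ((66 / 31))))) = 83262 / 162533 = 0.51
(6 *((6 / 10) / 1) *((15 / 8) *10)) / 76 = 135 / 152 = 0.89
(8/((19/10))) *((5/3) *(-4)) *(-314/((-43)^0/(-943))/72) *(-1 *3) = 59220400/171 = 346318.13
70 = 70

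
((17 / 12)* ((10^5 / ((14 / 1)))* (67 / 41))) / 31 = 14237500 / 26691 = 533.42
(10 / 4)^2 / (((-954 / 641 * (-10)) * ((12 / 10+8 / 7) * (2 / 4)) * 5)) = 22435 / 312912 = 0.07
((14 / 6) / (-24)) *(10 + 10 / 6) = -1.13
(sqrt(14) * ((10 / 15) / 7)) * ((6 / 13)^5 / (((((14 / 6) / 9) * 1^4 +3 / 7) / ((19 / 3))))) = 443232 * sqrt(14) / 24134045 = 0.07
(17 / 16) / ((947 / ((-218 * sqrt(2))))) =-1853 * sqrt(2) / 7576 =-0.35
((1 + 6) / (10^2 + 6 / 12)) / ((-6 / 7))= -49 / 603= -0.08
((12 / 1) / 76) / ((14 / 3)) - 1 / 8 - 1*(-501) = 532967 / 1064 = 500.91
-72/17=-4.24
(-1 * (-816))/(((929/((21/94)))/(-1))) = -8568/43663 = -0.20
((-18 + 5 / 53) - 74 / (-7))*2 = -14.67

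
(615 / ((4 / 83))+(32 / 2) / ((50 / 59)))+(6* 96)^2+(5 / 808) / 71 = 494162401771 / 1434200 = 344556.13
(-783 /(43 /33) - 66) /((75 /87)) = -831633 /1075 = -773.61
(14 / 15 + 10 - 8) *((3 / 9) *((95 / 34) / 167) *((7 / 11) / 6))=133 / 76653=0.00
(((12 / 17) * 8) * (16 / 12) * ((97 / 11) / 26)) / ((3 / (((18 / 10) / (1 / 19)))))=353856 / 12155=29.11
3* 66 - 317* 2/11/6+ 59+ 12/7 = 57544/231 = 249.11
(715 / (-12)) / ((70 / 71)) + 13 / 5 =-48581 / 840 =-57.83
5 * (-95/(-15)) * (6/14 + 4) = 2945/21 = 140.24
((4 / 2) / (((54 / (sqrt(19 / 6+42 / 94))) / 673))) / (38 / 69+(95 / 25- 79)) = -77395 * sqrt(287358) / 65363652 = -0.63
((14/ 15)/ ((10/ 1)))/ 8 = 7/ 600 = 0.01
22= 22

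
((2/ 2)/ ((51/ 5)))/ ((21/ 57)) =95/ 357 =0.27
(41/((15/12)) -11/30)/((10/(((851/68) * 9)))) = 365.30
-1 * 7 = -7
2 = 2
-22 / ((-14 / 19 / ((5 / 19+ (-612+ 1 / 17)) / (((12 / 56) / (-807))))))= 1169231096 / 17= 68778299.76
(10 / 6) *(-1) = -5 / 3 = -1.67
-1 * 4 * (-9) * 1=36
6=6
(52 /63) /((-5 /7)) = -1.16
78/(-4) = -39/2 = -19.50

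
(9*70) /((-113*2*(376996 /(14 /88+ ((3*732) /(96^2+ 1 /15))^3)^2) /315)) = -39951083661954503170739337833010878025 /575627772167105432497922662203241125213248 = -0.00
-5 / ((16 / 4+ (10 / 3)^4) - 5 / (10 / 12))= -0.04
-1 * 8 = -8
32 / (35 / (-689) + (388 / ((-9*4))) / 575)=-57049200 / 123979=-460.15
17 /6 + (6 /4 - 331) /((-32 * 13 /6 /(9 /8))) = 81667 /9984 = 8.18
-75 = -75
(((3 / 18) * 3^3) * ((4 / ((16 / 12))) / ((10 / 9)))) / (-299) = -243 / 5980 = -0.04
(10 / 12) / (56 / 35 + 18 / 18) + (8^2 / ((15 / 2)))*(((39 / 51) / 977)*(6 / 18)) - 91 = -1762088591 / 19432530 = -90.68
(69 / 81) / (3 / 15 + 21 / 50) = 1150 / 837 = 1.37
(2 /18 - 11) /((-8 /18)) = 49 /2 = 24.50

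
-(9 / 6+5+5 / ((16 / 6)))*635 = -42545 / 8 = -5318.12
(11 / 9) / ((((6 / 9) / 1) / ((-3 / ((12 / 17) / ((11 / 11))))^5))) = -15618427 / 6144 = -2542.06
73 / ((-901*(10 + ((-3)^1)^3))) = 73 / 15317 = 0.00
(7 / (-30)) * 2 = -7 / 15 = -0.47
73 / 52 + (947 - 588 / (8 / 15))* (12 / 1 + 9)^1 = -169733 / 52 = -3264.10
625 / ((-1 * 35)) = -125 / 7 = -17.86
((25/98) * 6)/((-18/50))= -625/147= -4.25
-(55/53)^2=-3025/2809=-1.08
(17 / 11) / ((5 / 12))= 204 / 55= 3.71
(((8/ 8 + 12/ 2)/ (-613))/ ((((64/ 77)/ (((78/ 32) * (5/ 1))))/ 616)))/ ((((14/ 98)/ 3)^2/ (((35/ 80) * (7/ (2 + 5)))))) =-19900.33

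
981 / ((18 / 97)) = 10573 / 2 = 5286.50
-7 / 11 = -0.64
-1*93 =-93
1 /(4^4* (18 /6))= 1 /768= 0.00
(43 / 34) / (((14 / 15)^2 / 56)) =9675 / 119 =81.30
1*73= 73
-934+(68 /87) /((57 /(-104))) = -4638778 /4959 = -935.43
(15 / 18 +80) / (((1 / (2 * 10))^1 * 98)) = 2425 / 147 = 16.50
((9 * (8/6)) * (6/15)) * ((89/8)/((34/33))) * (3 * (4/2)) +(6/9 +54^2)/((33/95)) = 73273117/8415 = 8707.44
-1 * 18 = -18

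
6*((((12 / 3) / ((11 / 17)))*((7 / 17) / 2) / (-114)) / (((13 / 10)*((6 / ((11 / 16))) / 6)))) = -0.04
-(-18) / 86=9 / 43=0.21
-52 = -52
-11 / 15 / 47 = -11 / 705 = -0.02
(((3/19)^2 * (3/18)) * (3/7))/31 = 0.00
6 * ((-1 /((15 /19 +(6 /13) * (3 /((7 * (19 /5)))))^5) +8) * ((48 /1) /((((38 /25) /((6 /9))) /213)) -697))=5284009509676967863814 /41299739548509375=127942.93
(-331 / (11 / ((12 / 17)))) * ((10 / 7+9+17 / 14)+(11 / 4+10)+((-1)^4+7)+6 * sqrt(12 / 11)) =-900651 / 1309 - 47664 * sqrt(33) / 2057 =-821.16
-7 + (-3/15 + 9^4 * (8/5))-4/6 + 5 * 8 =157946/15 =10529.73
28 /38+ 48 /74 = 974 /703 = 1.39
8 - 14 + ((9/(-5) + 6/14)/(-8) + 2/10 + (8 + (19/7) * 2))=7.80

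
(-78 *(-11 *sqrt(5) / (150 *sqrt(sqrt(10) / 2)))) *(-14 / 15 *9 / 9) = -2002 *10^(1 / 4) / 375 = -9.49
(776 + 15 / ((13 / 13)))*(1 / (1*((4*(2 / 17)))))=13447 / 8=1680.88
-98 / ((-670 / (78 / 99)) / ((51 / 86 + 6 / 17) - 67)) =-61515727 / 8081205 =-7.61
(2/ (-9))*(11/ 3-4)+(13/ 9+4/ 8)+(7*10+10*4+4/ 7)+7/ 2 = 21941/ 189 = 116.09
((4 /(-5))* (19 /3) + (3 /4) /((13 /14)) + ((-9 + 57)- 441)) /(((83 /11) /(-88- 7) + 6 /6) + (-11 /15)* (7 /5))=161902895 /43238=3744.46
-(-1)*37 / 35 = 37 / 35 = 1.06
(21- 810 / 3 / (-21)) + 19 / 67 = 16012 / 469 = 34.14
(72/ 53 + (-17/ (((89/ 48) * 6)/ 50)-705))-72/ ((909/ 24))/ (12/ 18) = -372985673/ 476417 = -782.90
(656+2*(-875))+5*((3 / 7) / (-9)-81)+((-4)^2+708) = -16280 / 21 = -775.24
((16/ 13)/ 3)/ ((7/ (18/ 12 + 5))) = 8/ 21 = 0.38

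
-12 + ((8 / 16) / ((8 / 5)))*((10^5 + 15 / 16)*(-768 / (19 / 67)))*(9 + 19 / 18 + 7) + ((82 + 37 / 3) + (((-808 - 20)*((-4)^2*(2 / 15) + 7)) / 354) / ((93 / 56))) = -1443452059.26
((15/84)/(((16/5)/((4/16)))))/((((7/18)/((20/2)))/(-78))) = -43875/1568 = -27.98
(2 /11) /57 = 0.00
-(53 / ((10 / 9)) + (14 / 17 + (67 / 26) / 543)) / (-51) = 29117693 / 30600765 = 0.95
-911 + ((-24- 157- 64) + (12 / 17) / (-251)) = -4932664 / 4267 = -1156.00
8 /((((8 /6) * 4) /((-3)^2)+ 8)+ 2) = 108 /143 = 0.76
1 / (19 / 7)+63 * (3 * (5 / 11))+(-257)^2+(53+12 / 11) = 1257598 / 19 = 66189.37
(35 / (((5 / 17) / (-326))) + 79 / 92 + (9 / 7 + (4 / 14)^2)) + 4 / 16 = -87436095 / 2254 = -38791.52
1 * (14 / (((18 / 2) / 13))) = 182 / 9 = 20.22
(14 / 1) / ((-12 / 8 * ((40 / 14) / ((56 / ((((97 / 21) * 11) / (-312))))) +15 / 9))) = -5992896 / 1064825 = -5.63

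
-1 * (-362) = 362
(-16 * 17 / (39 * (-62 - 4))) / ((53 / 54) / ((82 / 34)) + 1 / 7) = 234192 / 1218503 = 0.19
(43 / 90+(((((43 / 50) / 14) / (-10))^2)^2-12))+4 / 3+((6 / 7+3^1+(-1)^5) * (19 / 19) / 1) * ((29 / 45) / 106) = -3883068699456410641 / 381759000000000000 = -10.17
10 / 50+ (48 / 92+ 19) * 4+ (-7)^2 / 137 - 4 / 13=16044578 / 204815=78.34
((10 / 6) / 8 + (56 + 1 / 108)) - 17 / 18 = 11939 / 216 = 55.27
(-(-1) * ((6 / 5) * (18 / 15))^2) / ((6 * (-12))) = -18 / 625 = -0.03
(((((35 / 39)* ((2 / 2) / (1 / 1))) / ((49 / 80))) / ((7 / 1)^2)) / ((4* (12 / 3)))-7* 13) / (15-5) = -608641 / 66885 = -9.10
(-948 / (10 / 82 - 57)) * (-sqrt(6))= -40.83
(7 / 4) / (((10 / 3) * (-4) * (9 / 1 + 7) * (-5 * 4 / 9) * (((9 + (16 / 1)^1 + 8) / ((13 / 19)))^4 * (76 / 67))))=0.00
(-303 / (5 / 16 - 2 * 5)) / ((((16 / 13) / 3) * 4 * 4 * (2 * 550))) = 0.00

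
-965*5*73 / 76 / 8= -352225 / 608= -579.32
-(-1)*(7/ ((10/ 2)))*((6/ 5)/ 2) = 0.84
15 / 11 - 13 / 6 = -53 / 66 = -0.80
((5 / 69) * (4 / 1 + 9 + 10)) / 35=1 / 21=0.05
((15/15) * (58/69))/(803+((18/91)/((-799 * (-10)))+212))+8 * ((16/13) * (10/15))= 6.56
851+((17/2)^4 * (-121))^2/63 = 6332594147.98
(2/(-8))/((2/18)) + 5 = 11/4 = 2.75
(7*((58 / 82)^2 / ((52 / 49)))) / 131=288463 / 11450972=0.03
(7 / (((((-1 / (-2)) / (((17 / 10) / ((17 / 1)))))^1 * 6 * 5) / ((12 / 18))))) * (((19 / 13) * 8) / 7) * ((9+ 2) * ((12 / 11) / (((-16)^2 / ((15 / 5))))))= 0.01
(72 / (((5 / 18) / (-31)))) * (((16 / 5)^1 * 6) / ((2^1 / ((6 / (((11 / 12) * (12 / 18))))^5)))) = -28335227910488064 / 4026275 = -7037578881.35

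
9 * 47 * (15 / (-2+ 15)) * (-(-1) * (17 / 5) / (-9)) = -2397 / 13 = -184.38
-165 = -165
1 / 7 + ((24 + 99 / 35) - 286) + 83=-176.03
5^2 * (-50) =-1250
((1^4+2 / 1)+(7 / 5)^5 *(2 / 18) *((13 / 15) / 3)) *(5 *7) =28107562 / 253125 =111.04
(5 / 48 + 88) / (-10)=-8.81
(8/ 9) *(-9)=-8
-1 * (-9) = 9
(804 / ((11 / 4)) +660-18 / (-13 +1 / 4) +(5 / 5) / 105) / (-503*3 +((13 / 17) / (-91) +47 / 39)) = -243458371 / 384874325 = -0.63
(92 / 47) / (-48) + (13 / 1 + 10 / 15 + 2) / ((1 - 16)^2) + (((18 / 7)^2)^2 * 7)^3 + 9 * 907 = 28675523.08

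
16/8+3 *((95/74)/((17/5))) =3941/1258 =3.13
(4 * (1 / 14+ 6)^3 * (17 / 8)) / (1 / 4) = 10440125 / 1372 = 7609.42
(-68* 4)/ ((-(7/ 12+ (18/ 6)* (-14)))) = -3264/ 497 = -6.57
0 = 0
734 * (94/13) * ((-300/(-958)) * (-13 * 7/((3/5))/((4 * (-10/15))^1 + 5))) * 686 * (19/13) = -674470398000/6227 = -108313858.68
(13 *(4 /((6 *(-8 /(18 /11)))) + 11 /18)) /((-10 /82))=-25051 /495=-50.61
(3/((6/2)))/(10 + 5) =1/15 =0.07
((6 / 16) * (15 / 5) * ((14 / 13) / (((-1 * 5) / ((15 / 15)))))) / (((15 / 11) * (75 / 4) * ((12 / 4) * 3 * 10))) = -77 / 731250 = -0.00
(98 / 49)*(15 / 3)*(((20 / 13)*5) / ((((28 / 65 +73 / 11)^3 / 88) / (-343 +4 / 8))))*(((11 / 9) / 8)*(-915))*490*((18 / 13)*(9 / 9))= 80375657143031250000 / 129017283877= 622983640.08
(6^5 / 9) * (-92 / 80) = -4968 / 5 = -993.60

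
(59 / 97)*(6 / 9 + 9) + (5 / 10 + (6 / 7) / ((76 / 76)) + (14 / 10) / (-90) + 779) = 120114961 / 152775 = 786.22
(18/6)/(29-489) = -3/460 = -0.01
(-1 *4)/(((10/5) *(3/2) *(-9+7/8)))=32/195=0.16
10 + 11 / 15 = 161 / 15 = 10.73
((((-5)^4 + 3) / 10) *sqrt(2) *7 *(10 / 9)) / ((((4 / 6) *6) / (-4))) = -4396 *sqrt(2) / 9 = -690.76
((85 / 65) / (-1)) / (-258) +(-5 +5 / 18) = -23732 / 5031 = -4.72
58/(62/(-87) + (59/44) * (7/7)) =222024/2405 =92.32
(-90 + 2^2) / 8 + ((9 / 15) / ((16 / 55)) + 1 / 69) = -9575 / 1104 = -8.67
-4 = -4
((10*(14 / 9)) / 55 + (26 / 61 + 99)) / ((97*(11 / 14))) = 8430002 / 6443613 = 1.31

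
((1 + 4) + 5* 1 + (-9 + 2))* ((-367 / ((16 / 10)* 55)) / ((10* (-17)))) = 1101 / 14960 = 0.07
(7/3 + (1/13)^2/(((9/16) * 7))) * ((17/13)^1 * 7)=422603/19773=21.37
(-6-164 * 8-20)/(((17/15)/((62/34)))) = -622170/289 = -2152.84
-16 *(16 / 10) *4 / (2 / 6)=-1536 / 5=-307.20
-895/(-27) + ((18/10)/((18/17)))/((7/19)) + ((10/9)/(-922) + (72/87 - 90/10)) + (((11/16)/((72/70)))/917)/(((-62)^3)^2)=178016275475371211586007/6016336771784793108480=29.59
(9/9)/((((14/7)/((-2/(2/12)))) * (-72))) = 1/12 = 0.08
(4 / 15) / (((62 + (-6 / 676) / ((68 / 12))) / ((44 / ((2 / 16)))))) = 8090368 / 5343645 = 1.51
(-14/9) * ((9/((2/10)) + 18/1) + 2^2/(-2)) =-854/9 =-94.89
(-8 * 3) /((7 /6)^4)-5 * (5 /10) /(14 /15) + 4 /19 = -15.42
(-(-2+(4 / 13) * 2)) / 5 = 18 / 65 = 0.28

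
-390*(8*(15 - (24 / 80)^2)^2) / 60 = -28900053 / 2500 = -11560.02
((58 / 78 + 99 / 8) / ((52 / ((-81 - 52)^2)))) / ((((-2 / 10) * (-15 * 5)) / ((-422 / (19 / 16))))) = -804033013 / 7605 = -105724.26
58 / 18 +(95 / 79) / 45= 770 / 237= 3.25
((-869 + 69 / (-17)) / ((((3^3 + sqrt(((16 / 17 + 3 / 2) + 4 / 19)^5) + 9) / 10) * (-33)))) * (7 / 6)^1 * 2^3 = 110007961867113605120 / 1441589123393156133 - 33261267091935680 * sqrt(1106598) / 1441589123393156133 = 52.04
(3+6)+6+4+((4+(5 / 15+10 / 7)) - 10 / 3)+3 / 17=2571 / 119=21.61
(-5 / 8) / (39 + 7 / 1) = -5 / 368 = -0.01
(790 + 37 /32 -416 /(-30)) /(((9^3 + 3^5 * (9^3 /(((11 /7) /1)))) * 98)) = 4250521 /58708177920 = 0.00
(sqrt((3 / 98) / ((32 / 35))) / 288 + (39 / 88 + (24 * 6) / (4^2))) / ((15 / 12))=sqrt(105) / 20160 + 831 / 110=7.56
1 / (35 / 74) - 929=-32441 / 35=-926.89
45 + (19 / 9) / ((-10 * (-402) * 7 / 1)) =11396719 / 253260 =45.00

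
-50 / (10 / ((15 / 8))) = -75 / 8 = -9.38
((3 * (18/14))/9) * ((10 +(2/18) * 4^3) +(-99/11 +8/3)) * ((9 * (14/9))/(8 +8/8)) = 194/27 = 7.19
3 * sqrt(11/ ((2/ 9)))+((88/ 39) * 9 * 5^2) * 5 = 9 * sqrt(22)/ 2+33000/ 13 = 2559.57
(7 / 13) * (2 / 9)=14 / 117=0.12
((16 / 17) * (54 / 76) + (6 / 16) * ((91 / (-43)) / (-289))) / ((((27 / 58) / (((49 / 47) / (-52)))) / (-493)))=17422547065 / 1222009776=14.26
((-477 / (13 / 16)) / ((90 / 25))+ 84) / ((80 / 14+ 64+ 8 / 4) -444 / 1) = 0.21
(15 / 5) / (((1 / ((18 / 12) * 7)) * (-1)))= -63 / 2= -31.50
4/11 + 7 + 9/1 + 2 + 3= 235/11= 21.36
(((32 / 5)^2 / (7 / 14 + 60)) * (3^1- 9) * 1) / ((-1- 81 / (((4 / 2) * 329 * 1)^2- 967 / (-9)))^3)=11368610894526548487744 / 2800239917650990217425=4.06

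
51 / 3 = 17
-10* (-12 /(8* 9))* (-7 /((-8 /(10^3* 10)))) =43750 /3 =14583.33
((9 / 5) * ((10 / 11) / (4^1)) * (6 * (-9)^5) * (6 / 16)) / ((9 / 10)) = -2657205 / 44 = -60391.02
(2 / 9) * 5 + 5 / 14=185 / 126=1.47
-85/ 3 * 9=-255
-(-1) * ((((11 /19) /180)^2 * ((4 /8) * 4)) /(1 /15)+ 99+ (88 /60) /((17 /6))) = 659601041 /6627960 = 99.52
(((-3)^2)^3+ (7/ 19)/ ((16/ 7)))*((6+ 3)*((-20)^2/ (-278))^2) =4987462500/ 367099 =13586.15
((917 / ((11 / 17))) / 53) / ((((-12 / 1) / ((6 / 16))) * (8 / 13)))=-202657 / 149248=-1.36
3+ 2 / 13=41 / 13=3.15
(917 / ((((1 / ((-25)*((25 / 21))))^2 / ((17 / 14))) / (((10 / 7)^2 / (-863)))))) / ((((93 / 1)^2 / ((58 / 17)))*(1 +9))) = -14839843750 / 161291455983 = -0.09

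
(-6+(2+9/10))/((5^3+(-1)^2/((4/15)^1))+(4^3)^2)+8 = 675898/84495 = 8.00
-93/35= -2.66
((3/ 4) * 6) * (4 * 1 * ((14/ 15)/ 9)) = 28/ 15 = 1.87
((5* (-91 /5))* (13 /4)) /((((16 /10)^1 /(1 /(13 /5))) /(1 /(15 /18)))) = -1365 /16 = -85.31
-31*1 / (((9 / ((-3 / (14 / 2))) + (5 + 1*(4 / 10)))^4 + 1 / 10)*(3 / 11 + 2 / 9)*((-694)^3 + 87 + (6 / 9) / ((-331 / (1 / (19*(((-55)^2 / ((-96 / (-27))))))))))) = 1970505445218750 / 622808105399768300659271807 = 0.00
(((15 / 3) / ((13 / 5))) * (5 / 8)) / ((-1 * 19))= -125 / 1976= -0.06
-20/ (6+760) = -10/ 383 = -0.03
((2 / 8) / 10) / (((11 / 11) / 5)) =1 / 8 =0.12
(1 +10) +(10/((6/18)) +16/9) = 42.78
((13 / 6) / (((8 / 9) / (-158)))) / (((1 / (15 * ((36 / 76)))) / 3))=-1247805 / 152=-8209.24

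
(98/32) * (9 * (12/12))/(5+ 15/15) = 147/32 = 4.59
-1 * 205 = -205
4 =4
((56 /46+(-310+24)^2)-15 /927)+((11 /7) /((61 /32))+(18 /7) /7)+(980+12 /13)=22860062649251 /276156699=82779.32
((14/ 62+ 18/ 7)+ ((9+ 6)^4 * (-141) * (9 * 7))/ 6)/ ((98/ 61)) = -1984234499071/ 42532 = -46652743.79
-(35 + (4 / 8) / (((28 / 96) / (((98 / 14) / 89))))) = -3127 / 89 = -35.13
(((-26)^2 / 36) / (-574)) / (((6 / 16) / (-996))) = 224432 / 2583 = 86.89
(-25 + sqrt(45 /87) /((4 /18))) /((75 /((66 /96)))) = -11 /48 + 33 * sqrt(435) /23200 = -0.20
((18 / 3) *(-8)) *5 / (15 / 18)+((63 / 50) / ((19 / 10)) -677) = -91612 / 95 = -964.34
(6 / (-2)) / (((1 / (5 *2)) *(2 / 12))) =-180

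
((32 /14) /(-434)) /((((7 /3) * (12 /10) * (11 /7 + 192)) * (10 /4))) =-0.00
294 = 294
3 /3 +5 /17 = 22 /17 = 1.29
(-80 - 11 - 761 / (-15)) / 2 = -302 / 15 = -20.13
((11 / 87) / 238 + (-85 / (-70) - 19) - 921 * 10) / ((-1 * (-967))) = -95535260 / 10011351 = -9.54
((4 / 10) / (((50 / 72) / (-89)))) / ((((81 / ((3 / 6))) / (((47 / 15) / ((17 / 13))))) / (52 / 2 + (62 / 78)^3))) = -5260825244 / 261802125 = -20.09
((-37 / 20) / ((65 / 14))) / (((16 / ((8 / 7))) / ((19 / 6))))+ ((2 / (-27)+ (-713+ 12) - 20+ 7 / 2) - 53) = -54100627 / 70200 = -770.66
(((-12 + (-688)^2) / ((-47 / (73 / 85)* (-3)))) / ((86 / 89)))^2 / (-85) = -2364272195311476004 / 22575215962125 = -104728.66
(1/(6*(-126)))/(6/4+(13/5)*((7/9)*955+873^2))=-5/7497509502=-0.00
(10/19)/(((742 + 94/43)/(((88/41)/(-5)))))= -0.00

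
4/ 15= 0.27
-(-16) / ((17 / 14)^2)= 3136 / 289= 10.85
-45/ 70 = -9/ 14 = -0.64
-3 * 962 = -2886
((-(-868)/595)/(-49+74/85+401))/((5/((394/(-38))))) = -12214/1424715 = -0.01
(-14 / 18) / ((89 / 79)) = -553 / 801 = -0.69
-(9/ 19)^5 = -59049/ 2476099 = -0.02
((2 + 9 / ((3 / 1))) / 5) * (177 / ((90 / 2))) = 59 / 15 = 3.93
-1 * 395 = -395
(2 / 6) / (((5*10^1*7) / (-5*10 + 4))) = -23 / 525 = -0.04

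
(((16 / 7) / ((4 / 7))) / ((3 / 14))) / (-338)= -28 / 507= -0.06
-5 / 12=-0.42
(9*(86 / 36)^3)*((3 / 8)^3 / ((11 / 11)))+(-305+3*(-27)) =-379.53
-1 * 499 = -499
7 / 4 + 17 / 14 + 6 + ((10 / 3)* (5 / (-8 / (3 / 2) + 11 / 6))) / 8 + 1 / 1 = 787 / 84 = 9.37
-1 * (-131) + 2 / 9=1181 / 9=131.22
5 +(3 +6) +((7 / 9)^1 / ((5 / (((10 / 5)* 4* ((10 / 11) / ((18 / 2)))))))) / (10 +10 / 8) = 561778 / 40095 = 14.01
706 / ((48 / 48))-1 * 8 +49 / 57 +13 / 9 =119752 / 171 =700.30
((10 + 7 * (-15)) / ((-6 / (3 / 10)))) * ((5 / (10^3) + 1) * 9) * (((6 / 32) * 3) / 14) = 309339 / 179200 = 1.73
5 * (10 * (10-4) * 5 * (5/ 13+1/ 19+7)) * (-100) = -275550000/ 247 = -1115587.04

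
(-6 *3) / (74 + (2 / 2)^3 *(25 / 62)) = -1116 / 4613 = -0.24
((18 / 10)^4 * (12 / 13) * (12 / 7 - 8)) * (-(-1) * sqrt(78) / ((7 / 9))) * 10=-62355744 * sqrt(78) / 79625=-6916.31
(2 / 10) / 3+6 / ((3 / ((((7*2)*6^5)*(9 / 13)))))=29393293 / 195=150734.84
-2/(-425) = 2/425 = 0.00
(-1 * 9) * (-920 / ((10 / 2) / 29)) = 48024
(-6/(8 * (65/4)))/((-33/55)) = 1/13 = 0.08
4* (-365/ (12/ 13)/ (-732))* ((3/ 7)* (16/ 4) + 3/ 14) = 14235/ 3416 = 4.17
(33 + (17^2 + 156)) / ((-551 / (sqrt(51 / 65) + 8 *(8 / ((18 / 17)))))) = -260032 / 4959 -478 *sqrt(3315) / 35815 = -53.20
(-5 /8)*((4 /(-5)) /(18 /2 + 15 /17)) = 17 /336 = 0.05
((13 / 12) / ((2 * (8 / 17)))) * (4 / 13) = 17 / 48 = 0.35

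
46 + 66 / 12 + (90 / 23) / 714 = 281941 / 5474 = 51.51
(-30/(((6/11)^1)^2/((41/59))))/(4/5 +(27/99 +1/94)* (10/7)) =-448846475/7717554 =-58.16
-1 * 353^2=-124609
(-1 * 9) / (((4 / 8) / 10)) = -180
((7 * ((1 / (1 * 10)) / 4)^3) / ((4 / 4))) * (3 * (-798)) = -8379 / 32000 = -0.26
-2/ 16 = -1/ 8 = -0.12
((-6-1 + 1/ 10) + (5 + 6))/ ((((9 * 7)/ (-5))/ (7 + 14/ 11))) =-533/ 198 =-2.69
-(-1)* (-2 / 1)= -2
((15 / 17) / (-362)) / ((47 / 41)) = -615 / 289238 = -0.00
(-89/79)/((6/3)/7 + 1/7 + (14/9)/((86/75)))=-0.63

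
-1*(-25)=25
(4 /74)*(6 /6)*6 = 12 /37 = 0.32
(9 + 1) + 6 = 16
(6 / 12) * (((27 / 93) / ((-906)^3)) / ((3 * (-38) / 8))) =1 / 73004333004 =0.00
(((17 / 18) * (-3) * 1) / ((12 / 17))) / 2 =-289 / 144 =-2.01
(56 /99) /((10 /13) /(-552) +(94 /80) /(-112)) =-75013120 /1576047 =-47.60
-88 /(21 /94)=-393.90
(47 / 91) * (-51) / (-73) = 2397 / 6643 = 0.36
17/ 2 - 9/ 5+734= 740.70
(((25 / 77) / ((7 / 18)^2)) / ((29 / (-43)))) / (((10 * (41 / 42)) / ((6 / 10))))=-125388 / 640871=-0.20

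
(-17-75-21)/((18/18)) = -113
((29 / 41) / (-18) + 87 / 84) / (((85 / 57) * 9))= 39121 / 526932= 0.07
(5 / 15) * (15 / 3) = 1.67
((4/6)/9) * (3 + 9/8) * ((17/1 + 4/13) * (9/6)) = 825/104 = 7.93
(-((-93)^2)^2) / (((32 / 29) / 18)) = -19524157461 / 16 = -1220259841.31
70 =70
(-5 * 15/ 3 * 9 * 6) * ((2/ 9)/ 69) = -100/ 23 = -4.35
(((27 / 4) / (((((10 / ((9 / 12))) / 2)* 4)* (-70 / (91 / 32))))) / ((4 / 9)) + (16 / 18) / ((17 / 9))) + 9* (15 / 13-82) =-65824404817 / 90521600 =-727.17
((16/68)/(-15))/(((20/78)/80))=-416/85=-4.89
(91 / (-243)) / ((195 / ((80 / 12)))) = -28 / 2187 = -0.01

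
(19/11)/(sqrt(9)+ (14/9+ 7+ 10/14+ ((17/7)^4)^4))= 5682831127401771/4817498364206539024948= 0.00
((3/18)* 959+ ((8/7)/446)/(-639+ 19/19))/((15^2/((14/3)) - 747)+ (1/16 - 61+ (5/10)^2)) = -3820341352/18152953071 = -0.21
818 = 818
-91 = -91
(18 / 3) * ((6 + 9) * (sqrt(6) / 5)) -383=-338.91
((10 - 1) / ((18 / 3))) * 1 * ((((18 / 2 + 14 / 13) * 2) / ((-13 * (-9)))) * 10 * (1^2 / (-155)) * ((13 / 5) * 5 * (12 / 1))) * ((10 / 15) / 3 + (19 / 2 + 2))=-110564 / 3627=-30.48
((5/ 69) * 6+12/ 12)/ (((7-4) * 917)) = 11/ 21091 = 0.00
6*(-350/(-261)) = 700/87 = 8.05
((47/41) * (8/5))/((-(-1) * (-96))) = -47/2460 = -0.02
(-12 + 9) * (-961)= 2883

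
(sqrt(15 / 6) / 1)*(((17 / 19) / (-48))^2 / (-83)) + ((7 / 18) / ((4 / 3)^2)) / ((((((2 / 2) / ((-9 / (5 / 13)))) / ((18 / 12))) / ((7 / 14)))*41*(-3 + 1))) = 0.05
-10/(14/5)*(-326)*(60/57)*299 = 366443.61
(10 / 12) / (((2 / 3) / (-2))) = -5 / 2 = -2.50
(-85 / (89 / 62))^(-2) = 7921 / 27772900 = 0.00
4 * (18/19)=72/19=3.79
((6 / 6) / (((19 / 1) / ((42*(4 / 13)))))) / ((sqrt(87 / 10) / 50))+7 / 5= 7 / 5+2800*sqrt(870) / 7163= 12.93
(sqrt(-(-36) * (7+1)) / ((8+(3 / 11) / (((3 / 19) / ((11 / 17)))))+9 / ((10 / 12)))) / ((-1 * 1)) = -1020 * sqrt(2) / 1693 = -0.85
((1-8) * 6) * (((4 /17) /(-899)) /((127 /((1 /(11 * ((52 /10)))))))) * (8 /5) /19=672 /5273536697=0.00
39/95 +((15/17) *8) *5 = 57663/1615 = 35.70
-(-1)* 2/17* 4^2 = 32/17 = 1.88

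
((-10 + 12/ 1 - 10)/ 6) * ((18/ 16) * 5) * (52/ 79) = -390/ 79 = -4.94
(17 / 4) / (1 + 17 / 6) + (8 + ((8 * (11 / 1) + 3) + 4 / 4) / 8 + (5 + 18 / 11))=6893 / 253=27.25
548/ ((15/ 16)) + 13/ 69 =67243/ 115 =584.72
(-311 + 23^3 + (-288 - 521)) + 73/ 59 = 651846/ 59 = 11048.24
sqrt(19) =4.36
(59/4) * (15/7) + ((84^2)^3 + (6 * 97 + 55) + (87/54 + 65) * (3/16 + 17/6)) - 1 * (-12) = 2124650500546865/6048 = 351298032497.83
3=3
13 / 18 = 0.72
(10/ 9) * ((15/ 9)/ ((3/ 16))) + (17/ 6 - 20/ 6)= 9.38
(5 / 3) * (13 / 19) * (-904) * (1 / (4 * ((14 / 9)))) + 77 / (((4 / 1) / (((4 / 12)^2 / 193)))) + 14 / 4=-162.17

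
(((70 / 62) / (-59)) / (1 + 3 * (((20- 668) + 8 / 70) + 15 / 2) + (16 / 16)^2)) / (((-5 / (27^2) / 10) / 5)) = -17860500 / 245709689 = -0.07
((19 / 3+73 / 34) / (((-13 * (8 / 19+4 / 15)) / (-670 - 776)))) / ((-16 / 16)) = -59412525 / 43316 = -1371.61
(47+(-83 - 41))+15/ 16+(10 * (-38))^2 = 2309183/ 16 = 144323.94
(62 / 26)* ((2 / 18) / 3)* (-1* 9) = -31 / 39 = -0.79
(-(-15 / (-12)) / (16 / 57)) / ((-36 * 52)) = 95 / 39936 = 0.00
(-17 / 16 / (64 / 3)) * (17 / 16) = -867 / 16384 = -0.05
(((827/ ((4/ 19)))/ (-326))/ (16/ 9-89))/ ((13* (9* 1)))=15713/ 13307320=0.00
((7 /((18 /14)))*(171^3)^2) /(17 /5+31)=680612995656405 /172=3957052300327.94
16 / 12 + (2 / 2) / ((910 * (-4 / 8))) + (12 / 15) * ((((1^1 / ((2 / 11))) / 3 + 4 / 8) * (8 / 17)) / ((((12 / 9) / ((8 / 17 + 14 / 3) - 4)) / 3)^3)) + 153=19272566546 / 114006165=169.05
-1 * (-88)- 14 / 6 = 257 / 3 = 85.67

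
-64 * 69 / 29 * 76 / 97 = -335616 / 2813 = -119.31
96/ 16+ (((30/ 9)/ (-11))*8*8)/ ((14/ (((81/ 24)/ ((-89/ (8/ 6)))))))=6.07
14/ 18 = 0.78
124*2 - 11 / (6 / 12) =226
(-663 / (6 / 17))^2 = 14115049 / 4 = 3528762.25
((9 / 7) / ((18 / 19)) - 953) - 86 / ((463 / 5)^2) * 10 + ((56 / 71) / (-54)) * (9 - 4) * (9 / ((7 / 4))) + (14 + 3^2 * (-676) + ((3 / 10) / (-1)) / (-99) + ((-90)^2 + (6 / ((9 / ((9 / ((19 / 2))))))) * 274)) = 417822023087246 / 334007267055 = 1250.94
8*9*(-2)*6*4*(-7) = 24192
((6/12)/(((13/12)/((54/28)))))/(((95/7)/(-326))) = -21.38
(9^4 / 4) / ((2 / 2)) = 6561 / 4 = 1640.25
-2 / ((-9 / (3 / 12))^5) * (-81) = -1 / 373248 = -0.00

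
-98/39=-2.51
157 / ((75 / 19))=2983 / 75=39.77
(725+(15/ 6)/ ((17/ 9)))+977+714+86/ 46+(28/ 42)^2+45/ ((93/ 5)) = 528439529/ 218178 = 2422.06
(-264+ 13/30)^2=62520649/900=69467.39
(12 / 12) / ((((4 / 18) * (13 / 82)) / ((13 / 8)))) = 369 / 8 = 46.12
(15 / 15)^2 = 1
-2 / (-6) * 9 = 3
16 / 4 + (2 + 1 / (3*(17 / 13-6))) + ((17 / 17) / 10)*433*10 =80324 / 183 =438.93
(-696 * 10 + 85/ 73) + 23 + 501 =-469743/ 73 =-6434.84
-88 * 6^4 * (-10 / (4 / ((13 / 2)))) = 1853280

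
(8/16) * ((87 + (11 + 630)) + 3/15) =3641/10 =364.10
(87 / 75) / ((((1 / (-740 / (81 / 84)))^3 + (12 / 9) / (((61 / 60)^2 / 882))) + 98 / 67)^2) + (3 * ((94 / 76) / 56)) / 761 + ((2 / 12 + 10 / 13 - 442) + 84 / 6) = -427.06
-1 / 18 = -0.06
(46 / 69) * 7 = 14 / 3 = 4.67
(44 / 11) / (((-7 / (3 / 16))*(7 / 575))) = -1725 / 196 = -8.80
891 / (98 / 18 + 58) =8019 / 571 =14.04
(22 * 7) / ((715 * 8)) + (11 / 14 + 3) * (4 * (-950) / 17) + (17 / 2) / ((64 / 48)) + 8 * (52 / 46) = -1182389487 / 1423240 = -830.77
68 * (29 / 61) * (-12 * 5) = -118320 / 61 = -1939.67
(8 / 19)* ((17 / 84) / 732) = 17 / 146034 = 0.00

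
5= 5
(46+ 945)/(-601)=-991/601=-1.65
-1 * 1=-1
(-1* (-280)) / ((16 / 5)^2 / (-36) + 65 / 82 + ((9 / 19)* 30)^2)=1864926000 / 1348390097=1.38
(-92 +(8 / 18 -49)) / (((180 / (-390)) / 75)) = 411125 / 18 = 22840.28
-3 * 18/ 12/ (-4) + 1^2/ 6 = 31/ 24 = 1.29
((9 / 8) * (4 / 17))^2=81 / 1156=0.07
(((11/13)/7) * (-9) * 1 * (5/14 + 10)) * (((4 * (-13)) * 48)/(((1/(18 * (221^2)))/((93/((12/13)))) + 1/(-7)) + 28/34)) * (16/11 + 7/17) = 91121392705824/1181670091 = 77112.38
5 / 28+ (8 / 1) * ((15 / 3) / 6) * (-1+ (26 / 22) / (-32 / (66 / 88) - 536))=-26605 / 4092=-6.50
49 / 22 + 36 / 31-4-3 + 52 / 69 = -134483 / 47058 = -2.86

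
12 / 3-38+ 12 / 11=-362 / 11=-32.91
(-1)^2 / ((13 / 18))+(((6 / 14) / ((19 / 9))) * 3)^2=403695 / 229957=1.76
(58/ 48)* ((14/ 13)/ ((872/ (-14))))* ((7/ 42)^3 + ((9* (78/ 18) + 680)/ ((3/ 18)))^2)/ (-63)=816037413611/ 132223104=6171.67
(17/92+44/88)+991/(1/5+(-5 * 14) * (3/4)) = -878771/48116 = -18.26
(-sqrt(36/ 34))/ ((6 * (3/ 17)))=-sqrt(34)/ 6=-0.97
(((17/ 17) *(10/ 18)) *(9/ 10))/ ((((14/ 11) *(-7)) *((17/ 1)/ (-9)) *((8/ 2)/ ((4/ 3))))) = 33/ 3332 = 0.01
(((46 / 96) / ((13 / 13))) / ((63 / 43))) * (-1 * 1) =-989 / 3024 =-0.33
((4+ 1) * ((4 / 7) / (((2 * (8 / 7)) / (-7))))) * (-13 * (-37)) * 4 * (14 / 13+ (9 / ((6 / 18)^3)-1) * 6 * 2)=-48906970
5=5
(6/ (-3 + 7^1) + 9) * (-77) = -1617/ 2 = -808.50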